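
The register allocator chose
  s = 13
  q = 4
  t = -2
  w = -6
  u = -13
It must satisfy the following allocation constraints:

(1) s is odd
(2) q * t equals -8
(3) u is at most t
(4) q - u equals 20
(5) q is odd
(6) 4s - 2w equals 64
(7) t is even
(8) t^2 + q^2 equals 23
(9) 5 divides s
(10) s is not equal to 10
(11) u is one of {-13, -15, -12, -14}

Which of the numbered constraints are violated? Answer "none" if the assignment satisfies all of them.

Violated: 4, 5, 8, 9.

(1) s = 13 is odd — satisfied.
(2) q * t = 4 * (-2) = -8 — satisfied.
(3) u = -13, t = -2; -13 ≤ -2 — satisfied.
(4) q - u = 4 - (-13) = 17, not 20 — violated.
(5) q = 4 is even — violated.
(6) 4s - 2w = 4(13) - 2(-6) = 64 — satisfied.
(7) t = -2 is even — satisfied.
(8) t^2 + q^2 = (-2)^2 + 4^2 = 4 + 16 = 20, not 23 — violated.
(9) 13 = 5*2 + 3, so 5 does not divide 13 — violated.
(10) s = 13, and 13 ≠ 10 — satisfied.
(11) u = -13 is in {-13, -15, -12, -14} — satisfied.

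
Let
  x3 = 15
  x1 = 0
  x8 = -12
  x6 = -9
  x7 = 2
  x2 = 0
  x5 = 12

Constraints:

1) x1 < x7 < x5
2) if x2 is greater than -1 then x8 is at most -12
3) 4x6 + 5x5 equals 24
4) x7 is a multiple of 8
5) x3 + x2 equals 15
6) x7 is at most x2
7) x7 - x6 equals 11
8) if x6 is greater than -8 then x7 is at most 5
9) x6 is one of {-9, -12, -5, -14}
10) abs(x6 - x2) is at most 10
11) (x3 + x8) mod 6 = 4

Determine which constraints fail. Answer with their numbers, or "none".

The assignment fails constraints 4, 6, 11.

1) values 0 < 2 < 12 — OK.
2) x2 = 0 > -1, so we need x8 ≤ -12; x8 = -12 ≤ -12 — OK.
3) 4x6 + 5x5 = 4(-9) + 5(12) = 24 — OK.
4) 2 = 8*0 + 2, so 8 does not divide 2 — violated.
5) x3 + x2 = 15 + 0 = 15 — OK.
6) x7 = 2, x2 = 0; 2 > 0 (want ≤) — violated.
7) x7 - x6 = 2 - (-9) = 11 — OK.
8) x6 = -9, not > -8; antecedent false, conditional vacuously true — OK.
9) x6 = -9 is in {-9, -12, -5, -14} — OK.
10) abs(-9 - 0) = 9; 9 ≤ 10 — OK.
11) x3 + x8 = 3; 3 mod 6 = 3, not 4 — violated.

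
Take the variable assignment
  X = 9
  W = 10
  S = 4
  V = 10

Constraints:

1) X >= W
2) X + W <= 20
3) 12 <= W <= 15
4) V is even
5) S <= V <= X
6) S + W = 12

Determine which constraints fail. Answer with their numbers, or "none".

The assignment fails constraints 1, 3, 5, and 6.

1) X = 9, W = 10; 9 < 10 (want ≥) — fails.
2) X + W = 9 + 10 = 19; 19 ≤ 20 — holds.
3) W = 10 is outside [12, 15] — fails.
4) V = 10 is even — holds.
5) values 4, 10, 9; V = 10 is not <= X = 9 — fails.
6) S + W = 4 + 10 = 14, not 12 — fails.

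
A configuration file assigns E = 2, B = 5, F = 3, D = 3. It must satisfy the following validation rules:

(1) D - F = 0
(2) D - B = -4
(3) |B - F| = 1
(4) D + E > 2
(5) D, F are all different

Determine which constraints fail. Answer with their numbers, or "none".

The assignment fails constraints 2, 3, and 5.

(1) D - F = 3 - 3 = 0  true
(2) D - B = 3 - 5 = -2, not -4  false
(3) |5 - 3| = 2, not 1  false
(4) D + E = 3 + 2 = 5; 5 > 2  true
(5) D = F = 3, not all different  false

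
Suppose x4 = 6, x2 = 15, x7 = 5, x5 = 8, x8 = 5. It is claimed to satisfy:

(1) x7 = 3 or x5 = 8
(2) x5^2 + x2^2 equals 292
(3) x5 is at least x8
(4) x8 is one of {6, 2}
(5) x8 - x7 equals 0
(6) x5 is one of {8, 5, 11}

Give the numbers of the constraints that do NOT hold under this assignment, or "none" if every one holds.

The assignment fails constraints 2, 4.

(1) x7 = 5 ≠ 3, but x5 = 8 = 8 (second disjunct) — satisfied.
(2) x5^2 + x2^2 = 8^2 + 15^2 = 64 + 225 = 289, not 292 — violated.
(3) x5 = 8, x8 = 5; 8 ≥ 5 — satisfied.
(4) x8 = 5 is not in {6, 2} — violated.
(5) x8 - x7 = 5 - 5 = 0 — satisfied.
(6) x5 = 8 is in {8, 5, 11} — satisfied.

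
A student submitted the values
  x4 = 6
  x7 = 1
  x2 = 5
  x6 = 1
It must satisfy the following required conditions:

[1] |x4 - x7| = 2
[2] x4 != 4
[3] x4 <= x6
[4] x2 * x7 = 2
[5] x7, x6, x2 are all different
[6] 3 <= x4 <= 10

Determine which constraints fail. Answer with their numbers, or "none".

No — constraints 1, 3, 4, and 5 are not satisfied.

[1] |6 - 1| = 5, not 2  ✗
[2] x4 = 6, and 6 ≠ 4  ✓
[3] x4 = 6, x6 = 1; 6 > 1 (want ≤)  ✗
[4] x2 * x7 = 5 * 1 = 5, not 2  ✗
[5] x7 = x6 = 1, not all different  ✗
[6] x4 = 6 lies in [3, 10]  ✓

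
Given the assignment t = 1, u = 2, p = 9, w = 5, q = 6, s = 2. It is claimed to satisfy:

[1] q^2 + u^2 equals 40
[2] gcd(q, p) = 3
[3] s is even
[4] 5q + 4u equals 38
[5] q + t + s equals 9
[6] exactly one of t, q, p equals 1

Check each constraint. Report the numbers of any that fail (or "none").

[1] q^2 + u^2 = 6^2 + 2^2 = 36 + 4 = 40 — holds.
[2] gcd(6, 9) = 3 — holds.
[3] s = 2 is even — holds.
[4] 5q + 4u = 5(6) + 4(2) = 38 — holds.
[5] q + t + s = 6 + 1 + 2 = 9 — holds.
[6] t=1, q=6, p=9; 1 of them equals 1 — holds.

None — every constraint holds.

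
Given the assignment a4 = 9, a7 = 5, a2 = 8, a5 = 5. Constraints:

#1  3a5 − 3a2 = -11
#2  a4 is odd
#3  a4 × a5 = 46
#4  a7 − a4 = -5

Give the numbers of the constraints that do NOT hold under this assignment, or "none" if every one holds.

#1 3a5 − 3a2 = 3(5) − 3(8) = -9, not -11  no
#2 a4 = 9 is odd  yes
#3 a4 × a5 = 9 × 5 = 45, not 46  no
#4 a7 − a4 = 5 − 9 = -4, not -5  no

The assignment fails constraints 1, 3, 4.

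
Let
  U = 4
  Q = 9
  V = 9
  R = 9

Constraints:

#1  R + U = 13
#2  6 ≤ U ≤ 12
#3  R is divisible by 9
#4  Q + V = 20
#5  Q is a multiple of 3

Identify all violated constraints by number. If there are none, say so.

The assignment fails constraints 2 and 4.

#1 R + U = 9 + 4 = 13  OK
#2 U = 4 is outside [6, 12]  FAIL
#3 9 / 9 = 1, so 9 divides 9  OK
#4 Q + V = 9 + 9 = 18, not 20  FAIL
#5 9 / 3 = 3, so 3 divides 9  OK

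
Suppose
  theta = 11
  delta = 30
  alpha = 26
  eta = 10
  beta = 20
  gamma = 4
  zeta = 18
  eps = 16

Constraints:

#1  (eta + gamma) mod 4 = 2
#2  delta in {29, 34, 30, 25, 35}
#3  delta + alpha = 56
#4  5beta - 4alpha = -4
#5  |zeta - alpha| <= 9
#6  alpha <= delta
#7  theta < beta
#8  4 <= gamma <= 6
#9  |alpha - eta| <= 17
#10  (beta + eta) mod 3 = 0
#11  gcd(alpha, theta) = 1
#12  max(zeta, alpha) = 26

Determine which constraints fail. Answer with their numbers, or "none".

#1 eta + gamma = 14; 14 mod 4 = 2  true
#2 delta = 30 is in {29, 34, 30, 25, 35}  true
#3 delta + alpha = 30 + 26 = 56  true
#4 5beta - 4alpha = 5(20) - 4(26) = -4  true
#5 |18 - 26| = 8; 8 ≤ 9  true
#6 alpha = 26, delta = 30; 26 ≤ 30  true
#7 theta = 11, beta = 20; 11 < 20  true
#8 gamma = 4 lies in [4, 6]  true
#9 |26 - 10| = 16; 16 ≤ 17  true
#10 beta + eta = 30; 30 mod 3 = 0  true
#11 gcd(26, 11) = 1  true
#12 max(18, 26) = 26  true

No violations.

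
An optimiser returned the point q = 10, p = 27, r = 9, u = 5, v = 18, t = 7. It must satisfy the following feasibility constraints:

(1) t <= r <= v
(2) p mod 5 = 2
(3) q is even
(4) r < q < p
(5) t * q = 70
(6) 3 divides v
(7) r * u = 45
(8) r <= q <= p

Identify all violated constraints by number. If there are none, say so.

All constraints are satisfied.

(1) values 7 <= 9 <= 18  true
(2) 27 mod 5 = 2  true
(3) q = 10 is even  true
(4) values 9 < 10 < 27  true
(5) t * q = 7 * 10 = 70  true
(6) 18 / 3 = 6, so 3 divides 18  true
(7) r * u = 9 * 5 = 45  true
(8) values 9 <= 10 <= 27  true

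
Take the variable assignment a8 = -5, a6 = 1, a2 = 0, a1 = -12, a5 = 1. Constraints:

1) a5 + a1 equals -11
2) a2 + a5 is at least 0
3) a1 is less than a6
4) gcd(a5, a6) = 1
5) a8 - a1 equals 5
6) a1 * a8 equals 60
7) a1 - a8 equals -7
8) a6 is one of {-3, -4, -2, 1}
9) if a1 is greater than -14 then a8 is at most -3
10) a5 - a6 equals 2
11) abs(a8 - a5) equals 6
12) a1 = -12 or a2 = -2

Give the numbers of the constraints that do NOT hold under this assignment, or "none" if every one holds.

1) a5 + a1 = 1 + (-12) = -11  ✔
2) a2 + a5 = 0 + 1 = 1; 1 ≥ 0  ✔
3) a1 = -12, a6 = 1; -12 < 1  ✔
4) gcd(1, 1) = 1  ✔
5) a8 - a1 = -5 - (-12) = 7, not 5  ✘
6) a1 * a8 = -12 * (-5) = 60  ✔
7) a1 - a8 = -12 - (-5) = -7  ✔
8) a6 = 1 is in {-3, -4, -2, 1}  ✔
9) a1 = -12 > -14, so we need a8 ≤ -3; a8 = -5 ≤ -3  ✔
10) a5 - a6 = 1 - 1 = 0, not 2  ✘
11) abs(-5 - 1) = 6  ✔
12) a1 = -12 = -12 (first disjunct)  ✔

The assignment fails constraints 5 and 10.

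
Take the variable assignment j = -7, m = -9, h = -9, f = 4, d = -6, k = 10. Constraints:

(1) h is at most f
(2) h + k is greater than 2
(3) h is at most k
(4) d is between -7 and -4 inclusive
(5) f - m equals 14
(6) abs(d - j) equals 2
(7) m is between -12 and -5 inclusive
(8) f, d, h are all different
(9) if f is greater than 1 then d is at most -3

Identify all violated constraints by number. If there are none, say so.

The assignment fails constraints 2, 5, and 6.

(1) h = -9, f = 4; -9 ≤ 4  ✓
(2) h + k = -9 + 10 = 1; 1 ≤ 2, bound 2 not met  ✗
(3) h = -9, k = 10; -9 ≤ 10  ✓
(4) d = -6 lies in [-7, -4]  ✓
(5) f - m = 4 - (-9) = 13, not 14  ✗
(6) abs(-6 - (-7)) = 1, not 2  ✗
(7) m = -9 lies in [-12, -5]  ✓
(8) values 4, -6, -9 are pairwise distinct  ✓
(9) f = 4 > 1, so we need d ≤ -3; d = -6 ≤ -3  ✓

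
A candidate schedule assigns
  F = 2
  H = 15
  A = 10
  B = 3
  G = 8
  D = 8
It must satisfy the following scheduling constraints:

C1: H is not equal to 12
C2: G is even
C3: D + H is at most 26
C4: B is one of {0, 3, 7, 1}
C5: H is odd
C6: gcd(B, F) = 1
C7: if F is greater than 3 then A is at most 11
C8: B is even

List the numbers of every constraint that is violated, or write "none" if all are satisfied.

C1: H = 15, and 15 ≠ 12  ✓
C2: G = 8 is even  ✓
C3: D + H = 8 + 15 = 23; 23 ≤ 26  ✓
C4: B = 3 is in {0, 3, 7, 1}  ✓
C5: H = 15 is odd  ✓
C6: gcd(3, 2) = 1  ✓
C7: F = 2, not > 3; antecedent false, conditional vacuously true  ✓
C8: B = 3 is odd  ✗

No — constraint 8 is not satisfied.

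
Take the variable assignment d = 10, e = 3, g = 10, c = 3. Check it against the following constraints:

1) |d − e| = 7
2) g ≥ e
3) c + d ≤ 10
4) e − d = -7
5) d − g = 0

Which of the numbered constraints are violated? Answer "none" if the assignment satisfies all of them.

No — constraint 3 is not satisfied.

1) |10 − 3| = 7  OK
2) g = 10, e = 3; 10 ≥ 3  OK
3) c + d = 3 + 10 = 13; 13 > 10, bound 10 not met  FAIL
4) e − d = 3 − 10 = -7  OK
5) d − g = 10 − 10 = 0  OK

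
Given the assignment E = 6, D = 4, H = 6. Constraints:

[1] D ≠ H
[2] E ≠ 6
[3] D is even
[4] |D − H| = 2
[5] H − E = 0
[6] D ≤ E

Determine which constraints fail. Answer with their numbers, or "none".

Violated: 2.

[1] D = 4, H = 6; distinct  ✔
[2] E = 6, but 6 is required to differ  ✘
[3] D = 4 is even  ✔
[4] |4 − 6| = 2  ✔
[5] H − E = 6 − 6 = 0  ✔
[6] D = 4, E = 6; 4 ≤ 6  ✔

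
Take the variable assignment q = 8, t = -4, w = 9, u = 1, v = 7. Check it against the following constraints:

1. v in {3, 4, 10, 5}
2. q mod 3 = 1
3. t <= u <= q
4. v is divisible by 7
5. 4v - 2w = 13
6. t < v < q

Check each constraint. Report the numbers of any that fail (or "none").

Constraints 1, 2, and 5 are violated.

1. v = 7 is not in {3, 4, 10, 5}  FAIL
2. 8 mod 3 = 2, not 1  FAIL
3. values -4 <= 1 <= 8  OK
4. 7 / 7 = 1, so 7 divides 7  OK
5. 4v - 2w = 4(7) - 2(9) = 10, not 13  FAIL
6. values -4 < 7 < 8  OK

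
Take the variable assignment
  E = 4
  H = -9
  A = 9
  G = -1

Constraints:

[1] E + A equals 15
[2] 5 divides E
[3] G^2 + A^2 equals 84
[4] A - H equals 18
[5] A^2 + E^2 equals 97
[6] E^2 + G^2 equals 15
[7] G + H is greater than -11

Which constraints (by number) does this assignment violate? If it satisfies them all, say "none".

[1] E + A = 4 + 9 = 13, not 15  ✗
[2] 4 = 5*0 + 4, so 5 does not divide 4  ✗
[3] G^2 + A^2 = (-1)^2 + 9^2 = 1 + 81 = 82, not 84  ✗
[4] A - H = 9 - (-9) = 18  ✓
[5] A^2 + E^2 = 9^2 + 4^2 = 81 + 16 = 97  ✓
[6] E^2 + G^2 = 4^2 + (-1)^2 = 16 + 1 = 17, not 15  ✗
[7] G + H = -1 + (-9) = -10; -10 > -11  ✓

The assignment fails constraints 1, 2, 3, 6.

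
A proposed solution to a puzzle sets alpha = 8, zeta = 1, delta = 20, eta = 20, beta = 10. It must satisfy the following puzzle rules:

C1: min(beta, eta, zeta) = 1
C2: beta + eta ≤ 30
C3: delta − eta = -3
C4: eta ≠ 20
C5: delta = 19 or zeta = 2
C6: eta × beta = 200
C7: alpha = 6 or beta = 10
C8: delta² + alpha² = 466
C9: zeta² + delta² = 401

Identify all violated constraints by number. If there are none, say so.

C1: min(10, 20, 1) = 1  OK
C2: beta + eta = 10 + 20 = 30; 30 ≤ 30  OK
C3: delta − eta = 20 − 20 = 0, not -3  FAIL
C4: eta = 20, but 20 is required to differ  FAIL
C5: delta = 20 ≠ 19 and zeta = 1 ≠ 2; both disjuncts false  FAIL
C6: eta × beta = 20 × 10 = 200  OK
C7: alpha = 8 ≠ 6, but beta = 10 = 10 (second disjunct)  OK
C8: delta² + alpha² = 20² + 8² = 400 + 64 = 464, not 466  FAIL
C9: zeta² + delta² = 1² + 20² = 1 + 400 = 401  OK

Constraints 3, 4, 5, 8 do not hold.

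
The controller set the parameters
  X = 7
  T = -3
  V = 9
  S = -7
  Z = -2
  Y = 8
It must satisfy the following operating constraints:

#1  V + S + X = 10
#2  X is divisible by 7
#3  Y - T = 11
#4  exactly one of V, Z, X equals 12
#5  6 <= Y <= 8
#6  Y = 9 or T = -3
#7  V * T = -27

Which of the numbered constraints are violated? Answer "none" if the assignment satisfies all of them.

#1 V + S + X = 9 + (-7) + 7 = 9, not 10 — violated.
#2 7 / 7 = 1, so 7 divides 7 — OK.
#3 Y - T = 8 - (-3) = 11 — OK.
#4 V=9, Z=-2, X=7; 0 of them equal 12, not exactly one — violated.
#5 Y = 8 lies in [6, 8] — OK.
#6 Y = 8 ≠ 9, but T = -3 = -3 (second disjunct) — OK.
#7 V * T = 9 * (-3) = -27 — OK.

Constraints 1, 4 are violated.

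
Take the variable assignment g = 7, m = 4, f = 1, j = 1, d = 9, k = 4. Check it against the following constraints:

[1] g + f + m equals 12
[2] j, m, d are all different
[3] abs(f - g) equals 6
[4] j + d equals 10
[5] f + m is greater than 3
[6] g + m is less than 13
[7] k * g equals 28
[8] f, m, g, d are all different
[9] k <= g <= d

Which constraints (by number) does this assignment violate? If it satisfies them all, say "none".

None — every constraint holds.

[1] g + f + m = 7 + 1 + 4 = 12  holds
[2] values 1, 4, 9 are pairwise distinct  holds
[3] abs(1 - 7) = 6  holds
[4] j + d = 1 + 9 = 10  holds
[5] f + m = 1 + 4 = 5; 5 > 3  holds
[6] g + m = 7 + 4 = 11; 11 < 13  holds
[7] k * g = 4 * 7 = 28  holds
[8] values 1, 4, 7, 9 are pairwise distinct  holds
[9] values 4 <= 7 <= 9  holds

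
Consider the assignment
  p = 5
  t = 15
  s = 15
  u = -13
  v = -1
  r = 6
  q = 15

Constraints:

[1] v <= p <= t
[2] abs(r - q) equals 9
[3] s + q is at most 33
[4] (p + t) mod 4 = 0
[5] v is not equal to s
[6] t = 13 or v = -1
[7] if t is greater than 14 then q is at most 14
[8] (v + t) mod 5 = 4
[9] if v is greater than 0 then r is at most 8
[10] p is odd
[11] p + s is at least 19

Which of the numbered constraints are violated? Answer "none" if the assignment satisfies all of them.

Violated: 7.

[1] values -1 <= 5 <= 15 — holds.
[2] abs(6 - 15) = 9 — holds.
[3] s + q = 15 + 15 = 30; 30 ≤ 33 — holds.
[4] p + t = 20; 20 mod 4 = 0 — holds.
[5] v = -1, s = 15; distinct — holds.
[6] t = 15 ≠ 13, but v = -1 = -1 (second disjunct) — holds.
[7] t = 15 > 14, so we need q ≤ 14; but q = 15 > 14 — fails.
[8] v + t = 14; 14 mod 5 = 4 — holds.
[9] v = -1, not > 0; antecedent false, conditional vacuously true — holds.
[10] p = 5 is odd — holds.
[11] p + s = 5 + 15 = 20; 20 ≥ 19 — holds.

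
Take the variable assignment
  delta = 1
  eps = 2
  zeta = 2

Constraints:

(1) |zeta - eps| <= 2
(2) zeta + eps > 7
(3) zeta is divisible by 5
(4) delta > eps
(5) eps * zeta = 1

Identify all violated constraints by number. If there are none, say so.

(1) |2 - 2| = 0; 0 ≤ 2 — satisfied.
(2) zeta + eps = 2 + 2 = 4; 4 ≤ 7, bound 7 not met — violated.
(3) 2 = 5*0 + 2, so 5 does not divide 2 — violated.
(4) delta = 1, eps = 2; 1 ≤ 2 (want >) — violated.
(5) eps * zeta = 2 * 2 = 4, not 1 — violated.

The assignment fails constraints 2, 3, 4, 5.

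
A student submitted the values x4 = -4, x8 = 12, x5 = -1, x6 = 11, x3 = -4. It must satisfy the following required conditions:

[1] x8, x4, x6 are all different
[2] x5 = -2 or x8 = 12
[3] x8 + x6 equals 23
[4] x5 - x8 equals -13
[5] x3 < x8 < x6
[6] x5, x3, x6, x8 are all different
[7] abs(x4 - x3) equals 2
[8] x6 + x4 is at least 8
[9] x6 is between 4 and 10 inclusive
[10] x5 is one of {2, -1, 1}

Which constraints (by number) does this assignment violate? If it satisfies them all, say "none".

[1] values 12, -4, 11 are pairwise distinct — satisfied.
[2] x5 = -1 ≠ -2, but x8 = 12 = 12 (second disjunct) — satisfied.
[3] x8 + x6 = 12 + 11 = 23 — satisfied.
[4] x5 - x8 = -1 - 12 = -13 — satisfied.
[5] values -4, 12, 11; x8 = 12 is not < x6 = 11 — violated.
[6] values -1, -4, 11, 12 are pairwise distinct — satisfied.
[7] abs(-4 - (-4)) = 0, not 2 — violated.
[8] x6 + x4 = 11 + (-4) = 7; 7 < 8, bound 8 not met — violated.
[9] x6 = 11 is outside [4, 10] — violated.
[10] x5 = -1 is in {2, -1, 1} — satisfied.

Constraints 5, 7, 8, 9 are violated.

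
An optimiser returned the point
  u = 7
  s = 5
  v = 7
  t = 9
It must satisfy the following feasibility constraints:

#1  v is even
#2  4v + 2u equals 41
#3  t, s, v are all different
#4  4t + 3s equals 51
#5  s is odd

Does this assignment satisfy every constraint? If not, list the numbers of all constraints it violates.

The assignment fails constraints 1 and 2.

#1 v = 7 is odd — fails.
#2 4v + 2u = 4(7) + 2(7) = 42, not 41 — fails.
#3 values 9, 5, 7 are pairwise distinct — holds.
#4 4t + 3s = 4(9) + 3(5) = 51 — holds.
#5 s = 5 is odd — holds.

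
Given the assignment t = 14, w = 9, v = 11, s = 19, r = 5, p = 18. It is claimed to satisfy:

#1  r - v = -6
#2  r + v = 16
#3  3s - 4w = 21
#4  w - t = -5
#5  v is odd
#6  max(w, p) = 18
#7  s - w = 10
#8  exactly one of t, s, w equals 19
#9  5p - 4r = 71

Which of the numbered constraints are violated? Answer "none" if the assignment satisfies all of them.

#1 r - v = 5 - 11 = -6  yes
#2 r + v = 5 + 11 = 16  yes
#3 3s - 4w = 3(19) - 4(9) = 21  yes
#4 w - t = 9 - 14 = -5  yes
#5 v = 11 is odd  yes
#6 max(9, 18) = 18  yes
#7 s - w = 19 - 9 = 10  yes
#8 t=14, s=19, w=9; 1 of them equals 19  yes
#9 5p - 4r = 5(18) - 4(5) = 70, not 71  no

Violated: 9.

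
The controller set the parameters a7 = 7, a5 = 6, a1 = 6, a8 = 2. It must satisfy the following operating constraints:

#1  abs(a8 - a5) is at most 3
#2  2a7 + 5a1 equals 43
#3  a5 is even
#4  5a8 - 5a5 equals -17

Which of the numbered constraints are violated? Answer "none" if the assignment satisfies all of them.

Violated: 1, 2, 4.

#1 abs(2 - 6) = 4; 4 > 3, exceeds bound 3  FAIL
#2 2a7 + 5a1 = 2(7) + 5(6) = 44, not 43  FAIL
#3 a5 = 6 is even  OK
#4 5a8 - 5a5 = 5(2) - 5(6) = -20, not -17  FAIL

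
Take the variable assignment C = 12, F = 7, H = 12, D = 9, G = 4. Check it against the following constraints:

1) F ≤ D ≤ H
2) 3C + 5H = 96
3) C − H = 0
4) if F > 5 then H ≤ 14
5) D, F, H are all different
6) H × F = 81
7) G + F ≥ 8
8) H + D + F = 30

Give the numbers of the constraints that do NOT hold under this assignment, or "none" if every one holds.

1) values 7 ≤ 9 ≤ 12  holds
2) 3C + 5H = 3(12) + 5(12) = 96  holds
3) C − H = 12 − 12 = 0  holds
4) F = 7 > 5, so we need H ≤ 14; H = 12 ≤ 14  holds
5) values 9, 7, 12 are pairwise distinct  holds
6) H × F = 12 × 7 = 84, not 81  fails
7) G + F = 4 + 7 = 11; 11 ≥ 8  holds
8) H + D + F = 12 + 9 + 7 = 28, not 30  fails

Constraints 6 and 8 do not hold.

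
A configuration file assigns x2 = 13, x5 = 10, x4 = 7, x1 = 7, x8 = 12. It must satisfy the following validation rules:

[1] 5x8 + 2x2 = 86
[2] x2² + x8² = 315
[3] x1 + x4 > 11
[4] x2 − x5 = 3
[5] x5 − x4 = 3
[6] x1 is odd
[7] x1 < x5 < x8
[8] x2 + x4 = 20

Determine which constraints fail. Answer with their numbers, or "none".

[1] 5x8 + 2x2 = 5(12) + 2(13) = 86 — satisfied.
[2] x2² + x8² = 13² + 12² = 169 + 144 = 313, not 315 — violated.
[3] x1 + x4 = 7 + 7 = 14; 14 > 11 — satisfied.
[4] x2 − x5 = 13 − 10 = 3 — satisfied.
[5] x5 − x4 = 10 − 7 = 3 — satisfied.
[6] x1 = 7 is odd — satisfied.
[7] values 7 < 10 < 12 — satisfied.
[8] x2 + x4 = 13 + 7 = 20 — satisfied.

No — constraint 2 is not satisfied.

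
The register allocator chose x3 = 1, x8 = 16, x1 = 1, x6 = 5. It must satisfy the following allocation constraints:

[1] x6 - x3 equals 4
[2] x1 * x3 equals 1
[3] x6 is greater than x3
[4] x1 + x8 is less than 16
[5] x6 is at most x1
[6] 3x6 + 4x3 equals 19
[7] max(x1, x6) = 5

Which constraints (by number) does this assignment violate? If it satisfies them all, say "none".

[1] x6 - x3 = 5 - 1 = 4  holds
[2] x1 * x3 = 1 * 1 = 1  holds
[3] x6 = 5, x3 = 1; 5 > 1  holds
[4] x1 + x8 = 1 + 16 = 17; 17 ≥ 16, bound 16 not met  fails
[5] x6 = 5, x1 = 1; 5 > 1 (want ≤)  fails
[6] 3x6 + 4x3 = 3(5) + 4(1) = 19  holds
[7] max(1, 5) = 5  holds

No — constraints 4 and 5 are not satisfied.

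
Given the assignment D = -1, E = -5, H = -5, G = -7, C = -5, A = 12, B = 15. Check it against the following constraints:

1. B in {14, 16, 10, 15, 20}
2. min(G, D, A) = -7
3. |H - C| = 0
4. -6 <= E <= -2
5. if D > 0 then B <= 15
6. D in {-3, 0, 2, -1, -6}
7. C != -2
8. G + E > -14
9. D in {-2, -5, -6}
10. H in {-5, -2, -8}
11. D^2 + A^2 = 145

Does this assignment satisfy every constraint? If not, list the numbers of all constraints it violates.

1. B = 15 is in {14, 16, 10, 15, 20} — holds.
2. min(-7, -1, 12) = -7 — holds.
3. |-5 - (-5)| = 0 — holds.
4. E = -5 lies in [-6, -2] — holds.
5. D = -1, not > 0; antecedent false, conditional vacuously true — holds.
6. D = -1 is in {-3, 0, 2, -1, -6} — holds.
7. C = -5, and -5 ≠ -2 — holds.
8. G + E = -7 + (-5) = -12; -12 > -14 — holds.
9. D = -1 is not in {-2, -5, -6} — fails.
10. H = -5 is in {-5, -2, -8} — holds.
11. D^2 + A^2 = (-1)^2 + 12^2 = 1 + 144 = 145 — holds.

Constraint 9 is violated.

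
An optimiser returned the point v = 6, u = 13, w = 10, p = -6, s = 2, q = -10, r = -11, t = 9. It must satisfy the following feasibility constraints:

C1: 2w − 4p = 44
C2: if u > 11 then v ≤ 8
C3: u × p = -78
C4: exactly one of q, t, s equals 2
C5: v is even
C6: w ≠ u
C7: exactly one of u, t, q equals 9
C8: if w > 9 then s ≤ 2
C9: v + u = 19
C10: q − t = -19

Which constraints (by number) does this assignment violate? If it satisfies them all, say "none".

The assignment satisfies every constraint.

C1: 2w − 4p = 2(10) − 4(-6) = 44  ✔
C2: u = 13 > 11, so we need v ≤ 8; v = 6 ≤ 8  ✔
C3: u × p = 13 × (-6) = -78  ✔
C4: q=-10, t=9, s=2; 1 of them equals 2  ✔
C5: v = 6 is even  ✔
C6: w = 10, u = 13; distinct  ✔
C7: u=13, t=9, q=-10; 1 of them equals 9  ✔
C8: w = 10 > 9, so we need s ≤ 2; s = 2 ≤ 2  ✔
C9: v + u = 6 + 13 = 19  ✔
C10: q − t = -10 − 9 = -19  ✔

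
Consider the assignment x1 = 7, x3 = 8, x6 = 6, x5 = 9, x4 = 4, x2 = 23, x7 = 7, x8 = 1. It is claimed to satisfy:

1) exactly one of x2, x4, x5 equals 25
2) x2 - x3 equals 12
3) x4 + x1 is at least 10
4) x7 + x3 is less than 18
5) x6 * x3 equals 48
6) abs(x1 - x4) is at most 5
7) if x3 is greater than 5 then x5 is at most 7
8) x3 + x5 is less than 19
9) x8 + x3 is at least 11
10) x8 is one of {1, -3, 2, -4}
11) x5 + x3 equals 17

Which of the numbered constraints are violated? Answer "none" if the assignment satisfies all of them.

Constraints 1, 2, 7, and 9 do not hold.

1) x2=23, x4=4, x5=9; 0 of them equal 25, not exactly one — fails.
2) x2 - x3 = 23 - 8 = 15, not 12 — fails.
3) x4 + x1 = 4 + 7 = 11; 11 ≥ 10 — holds.
4) x7 + x3 = 7 + 8 = 15; 15 < 18 — holds.
5) x6 * x3 = 6 * 8 = 48 — holds.
6) abs(7 - 4) = 3; 3 ≤ 5 — holds.
7) x3 = 8 > 5, so we need x5 ≤ 7; but x5 = 9 > 7 — fails.
8) x3 + x5 = 8 + 9 = 17; 17 < 19 — holds.
9) x8 + x3 = 1 + 8 = 9; 9 < 11, bound 11 not met — fails.
10) x8 = 1 is in {1, -3, 2, -4} — holds.
11) x5 + x3 = 9 + 8 = 17 — holds.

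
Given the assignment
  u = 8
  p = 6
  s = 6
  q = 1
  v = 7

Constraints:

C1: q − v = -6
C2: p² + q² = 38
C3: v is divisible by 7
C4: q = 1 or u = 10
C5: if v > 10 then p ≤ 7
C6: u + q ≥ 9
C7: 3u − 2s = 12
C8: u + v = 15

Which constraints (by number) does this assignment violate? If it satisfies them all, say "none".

Violated: 2.

C1: q − v = 1 − 7 = -6 — holds.
C2: p² + q² = 6² + 1² = 36 + 1 = 37, not 38 — fails.
C3: 7 / 7 = 1, so 7 divides 7 — holds.
C4: q = 1 = 1 (first disjunct) — holds.
C5: v = 7, not > 10; antecedent false, conditional vacuously true — holds.
C6: u + q = 8 + 1 = 9; 9 ≥ 9 — holds.
C7: 3u − 2s = 3(8) − 2(6) = 12 — holds.
C8: u + v = 8 + 7 = 15 — holds.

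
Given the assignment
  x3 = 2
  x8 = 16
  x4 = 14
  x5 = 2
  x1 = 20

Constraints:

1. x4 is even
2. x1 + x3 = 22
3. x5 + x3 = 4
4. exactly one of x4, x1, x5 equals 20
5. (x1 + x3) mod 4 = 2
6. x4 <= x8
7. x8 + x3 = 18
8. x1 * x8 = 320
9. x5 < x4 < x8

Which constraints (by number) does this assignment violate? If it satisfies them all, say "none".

1. x4 = 14 is even — OK.
2. x1 + x3 = 20 + 2 = 22 — OK.
3. x5 + x3 = 2 + 2 = 4 — OK.
4. x4=14, x1=20, x5=2; 1 of them equals 20 — OK.
5. x1 + x3 = 22; 22 mod 4 = 2 — OK.
6. x4 = 14, x8 = 16; 14 ≤ 16 — OK.
7. x8 + x3 = 16 + 2 = 18 — OK.
8. x1 * x8 = 20 * 16 = 320 — OK.
9. values 2 < 14 < 16 — OK.

No violations.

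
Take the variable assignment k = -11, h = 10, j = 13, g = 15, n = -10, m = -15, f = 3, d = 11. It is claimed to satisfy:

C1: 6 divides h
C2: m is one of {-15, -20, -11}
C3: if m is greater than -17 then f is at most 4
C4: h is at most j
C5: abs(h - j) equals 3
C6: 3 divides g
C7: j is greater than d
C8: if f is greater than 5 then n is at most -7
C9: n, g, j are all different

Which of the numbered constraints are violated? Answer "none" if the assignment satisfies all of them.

C1: 10 = 6*1 + 4, so 6 does not divide 10 — does not hold.
C2: m = -15 is in {-15, -20, -11} — holds.
C3: m = -15 > -17, so we need f ≤ 4; f = 3 ≤ 4 — holds.
C4: h = 10, j = 13; 10 ≤ 13 — holds.
C5: abs(10 - 13) = 3 — holds.
C6: 15 / 3 = 5, so 3 divides 15 — holds.
C7: j = 13, d = 11; 13 > 11 — holds.
C8: f = 3, not > 5; antecedent false, conditional vacuously true — holds.
C9: values -10, 15, 13 are pairwise distinct — holds.

Constraint 1 is violated.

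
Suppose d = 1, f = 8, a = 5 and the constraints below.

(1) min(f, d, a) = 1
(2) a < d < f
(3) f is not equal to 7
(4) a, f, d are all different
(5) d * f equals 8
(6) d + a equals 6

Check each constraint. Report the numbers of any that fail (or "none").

(1) min(8, 1, 5) = 1 — holds.
(2) values 5, 1, 8; a = 5 is not < d = 1 — does not hold.
(3) f = 8, and 8 ≠ 7 — holds.
(4) values 5, 8, 1 are pairwise distinct — holds.
(5) d * f = 1 * 8 = 8 — holds.
(6) d + a = 1 + 5 = 6 — holds.

No — constraint 2 is not satisfied.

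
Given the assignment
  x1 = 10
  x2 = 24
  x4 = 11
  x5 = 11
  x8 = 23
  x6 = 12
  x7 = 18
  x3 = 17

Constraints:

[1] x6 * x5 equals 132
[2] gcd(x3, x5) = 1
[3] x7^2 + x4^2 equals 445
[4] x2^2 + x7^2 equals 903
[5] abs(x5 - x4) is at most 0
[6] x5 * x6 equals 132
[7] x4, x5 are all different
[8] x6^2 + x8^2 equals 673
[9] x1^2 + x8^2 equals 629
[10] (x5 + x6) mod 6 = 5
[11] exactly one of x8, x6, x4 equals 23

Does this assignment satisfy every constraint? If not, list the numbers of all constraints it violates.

[1] x6 * x5 = 12 * 11 = 132  ✔
[2] gcd(17, 11) = 1  ✔
[3] x7^2 + x4^2 = 18^2 + 11^2 = 324 + 121 = 445  ✔
[4] x2^2 + x7^2 = 24^2 + 18^2 = 576 + 324 = 900, not 903  ✘
[5] abs(11 - 11) = 0; 0 ≤ 0  ✔
[6] x5 * x6 = 11 * 12 = 132  ✔
[7] x4 = x5 = 11, not all different  ✘
[8] x6^2 + x8^2 = 12^2 + 23^2 = 144 + 529 = 673  ✔
[9] x1^2 + x8^2 = 10^2 + 23^2 = 100 + 529 = 629  ✔
[10] x5 + x6 = 23; 23 mod 6 = 5  ✔
[11] x8=23, x6=12, x4=11; 1 of them equals 23  ✔

The assignment fails constraints 4 and 7.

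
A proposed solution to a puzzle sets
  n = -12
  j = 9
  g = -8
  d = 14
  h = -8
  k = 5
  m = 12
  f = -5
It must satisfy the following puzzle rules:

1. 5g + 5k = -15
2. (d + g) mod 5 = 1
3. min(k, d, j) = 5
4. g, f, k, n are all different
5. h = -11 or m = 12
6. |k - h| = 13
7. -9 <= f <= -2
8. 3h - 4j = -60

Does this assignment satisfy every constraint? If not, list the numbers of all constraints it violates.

1. 5g + 5k = 5(-8) + 5(5) = -15 — satisfied.
2. d + g = 6; 6 mod 5 = 1 — satisfied.
3. min(5, 14, 9) = 5 — satisfied.
4. values -8, -5, 5, -12 are pairwise distinct — satisfied.
5. h = -8 ≠ -11, but m = 12 = 12 (second disjunct) — satisfied.
6. |5 - (-8)| = 13 — satisfied.
7. f = -5 lies in [-9, -2] — satisfied.
8. 3h - 4j = 3(-8) - 4(9) = -60 — satisfied.

No violations.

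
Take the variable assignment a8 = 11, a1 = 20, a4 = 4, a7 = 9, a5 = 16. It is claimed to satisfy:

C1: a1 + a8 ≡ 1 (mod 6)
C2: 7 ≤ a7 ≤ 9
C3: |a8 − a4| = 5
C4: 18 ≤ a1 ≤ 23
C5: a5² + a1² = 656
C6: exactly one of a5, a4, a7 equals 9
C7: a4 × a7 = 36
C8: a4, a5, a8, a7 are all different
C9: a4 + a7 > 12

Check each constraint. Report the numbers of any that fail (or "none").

C1: a1 + a8 = 31; 31 mod 6 = 1  OK
C2: a7 = 9 lies in [7, 9]  OK
C3: |11 − 4| = 7, not 5  FAIL
C4: a1 = 20 lies in [18, 23]  OK
C5: a5² + a1² = 16² + 20² = 256 + 400 = 656  OK
C6: a5=16, a4=4, a7=9; 1 of them equals 9  OK
C7: a4 × a7 = 4 × 9 = 36  OK
C8: values 4, 16, 11, 9 are pairwise distinct  OK
C9: a4 + a7 = 4 + 9 = 13; 13 > 12  OK

Violated: 3.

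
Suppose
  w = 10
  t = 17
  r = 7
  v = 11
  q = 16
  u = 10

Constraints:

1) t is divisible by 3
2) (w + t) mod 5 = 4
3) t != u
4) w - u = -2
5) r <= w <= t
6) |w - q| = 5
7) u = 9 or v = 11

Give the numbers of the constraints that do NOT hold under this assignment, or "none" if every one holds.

The assignment fails constraints 1, 2, 4, and 6.

1) 17 = 3*5 + 2, so 3 does not divide 17 — fails.
2) w + t = 27; 27 mod 5 = 2, not 4 — fails.
3) t = 17, u = 10; distinct — holds.
4) w - u = 10 - 10 = 0, not -2 — fails.
5) values 7 <= 10 <= 17 — holds.
6) |10 - 16| = 6, not 5 — fails.
7) u = 10 ≠ 9, but v = 11 = 11 (second disjunct) — holds.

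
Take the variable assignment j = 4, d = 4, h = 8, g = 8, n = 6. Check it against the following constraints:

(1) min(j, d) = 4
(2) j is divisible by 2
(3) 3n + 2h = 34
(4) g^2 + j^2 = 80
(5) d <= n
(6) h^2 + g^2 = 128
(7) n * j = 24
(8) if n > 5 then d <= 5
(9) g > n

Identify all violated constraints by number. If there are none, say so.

Yes — all constraints hold.

(1) min(4, 4) = 4  ✔
(2) 4 / 2 = 2, so 2 divides 4  ✔
(3) 3n + 2h = 3(6) + 2(8) = 34  ✔
(4) g^2 + j^2 = 8^2 + 4^2 = 64 + 16 = 80  ✔
(5) d = 4, n = 6; 4 ≤ 6  ✔
(6) h^2 + g^2 = 8^2 + 8^2 = 64 + 64 = 128  ✔
(7) n * j = 6 * 4 = 24  ✔
(8) n = 6 > 5, so we need d ≤ 5; d = 4 ≤ 5  ✔
(9) g = 8, n = 6; 8 > 6  ✔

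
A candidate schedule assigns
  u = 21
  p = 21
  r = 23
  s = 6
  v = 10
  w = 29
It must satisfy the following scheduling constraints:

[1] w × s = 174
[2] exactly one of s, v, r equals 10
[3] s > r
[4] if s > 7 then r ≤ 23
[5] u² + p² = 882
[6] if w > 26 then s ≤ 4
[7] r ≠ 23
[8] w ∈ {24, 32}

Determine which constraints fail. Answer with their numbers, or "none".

[1] w × s = 29 × 6 = 174 — satisfied.
[2] s=6, v=10, r=23; 1 of them equals 10 — satisfied.
[3] s = 6, r = 23; 6 ≤ 23 (want >) — violated.
[4] s = 6, not > 7; antecedent false, conditional vacuously true — satisfied.
[5] u² + p² = 21² + 21² = 441 + 441 = 882 — satisfied.
[6] w = 29 > 26, so we need s ≤ 4; but s = 6 > 4 — violated.
[7] r = 23, but 23 is required to differ — violated.
[8] w = 29 is not in {24, 32} — violated.

Constraints 3, 6, 7, 8 are violated.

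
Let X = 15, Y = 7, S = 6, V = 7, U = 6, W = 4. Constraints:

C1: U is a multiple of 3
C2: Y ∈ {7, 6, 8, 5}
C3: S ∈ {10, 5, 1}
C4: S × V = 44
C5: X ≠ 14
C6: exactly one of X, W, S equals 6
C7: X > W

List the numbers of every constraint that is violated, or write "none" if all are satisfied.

C1: 6 / 3 = 2, so 3 divides 6 — OK.
C2: Y = 7 is in {7, 6, 8, 5} — OK.
C3: S = 6 is not in {10, 5, 1} — violated.
C4: S × V = 6 × 7 = 42, not 44 — violated.
C5: X = 15, and 15 ≠ 14 — OK.
C6: X=15, W=4, S=6; 1 of them equals 6 — OK.
C7: X = 15, W = 4; 15 > 4 — OK.

Constraints 3 and 4 do not hold.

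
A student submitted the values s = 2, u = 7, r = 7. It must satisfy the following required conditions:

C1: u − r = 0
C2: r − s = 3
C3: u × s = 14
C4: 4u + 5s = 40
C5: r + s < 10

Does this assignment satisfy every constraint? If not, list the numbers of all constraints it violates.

Constraints 2 and 4 do not hold.

C1: u − r = 7 − 7 = 0 — OK.
C2: r − s = 7 − 2 = 5, not 3 — violated.
C3: u × s = 7 × 2 = 14 — OK.
C4: 4u + 5s = 4(7) + 5(2) = 38, not 40 — violated.
C5: r + s = 7 + 2 = 9; 9 < 10 — OK.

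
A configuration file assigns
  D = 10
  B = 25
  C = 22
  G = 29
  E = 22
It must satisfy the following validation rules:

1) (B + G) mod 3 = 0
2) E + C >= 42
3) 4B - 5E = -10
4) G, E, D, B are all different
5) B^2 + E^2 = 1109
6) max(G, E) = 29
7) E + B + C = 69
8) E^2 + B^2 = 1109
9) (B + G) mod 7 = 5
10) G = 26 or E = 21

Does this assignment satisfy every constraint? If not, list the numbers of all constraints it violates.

1) B + G = 54; 54 mod 3 = 0 — OK.
2) E + C = 22 + 22 = 44; 44 ≥ 42 — OK.
3) 4B - 5E = 4(25) - 5(22) = -10 — OK.
4) values 29, 22, 10, 25 are pairwise distinct — OK.
5) B^2 + E^2 = 25^2 + 22^2 = 625 + 484 = 1109 — OK.
6) max(29, 22) = 29 — OK.
7) E + B + C = 22 + 25 + 22 = 69 — OK.
8) E^2 + B^2 = 22^2 + 25^2 = 484 + 625 = 1109 — OK.
9) B + G = 54; 54 mod 7 = 5 — OK.
10) G = 29 ≠ 26 and E = 22 ≠ 21; both disjuncts false — violated.

No — constraint 10 is not satisfied.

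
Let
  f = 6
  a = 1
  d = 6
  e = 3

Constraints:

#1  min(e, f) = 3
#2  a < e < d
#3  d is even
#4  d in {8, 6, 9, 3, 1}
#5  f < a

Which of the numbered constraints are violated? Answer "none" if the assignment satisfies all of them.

Violated: 5.

#1 min(3, 6) = 3 — OK.
#2 values 1 < 3 < 6 — OK.
#3 d = 6 is even — OK.
#4 d = 6 is in {8, 6, 9, 3, 1} — OK.
#5 f = 6, a = 1; 6 ≥ 1 (want <) — violated.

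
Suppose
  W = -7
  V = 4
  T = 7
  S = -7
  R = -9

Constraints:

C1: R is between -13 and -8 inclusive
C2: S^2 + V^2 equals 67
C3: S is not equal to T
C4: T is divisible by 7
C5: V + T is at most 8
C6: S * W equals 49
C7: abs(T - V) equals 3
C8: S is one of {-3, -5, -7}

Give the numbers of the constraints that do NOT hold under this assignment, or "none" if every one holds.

No — constraints 2 and 5 are not satisfied.

C1: R = -9 lies in [-13, -8]  ✔
C2: S^2 + V^2 = (-7)^2 + 4^2 = 49 + 16 = 65, not 67  ✘
C3: S = -7, T = 7; distinct  ✔
C4: 7 / 7 = 1, so 7 divides 7  ✔
C5: V + T = 4 + 7 = 11; 11 > 8, bound 8 not met  ✘
C6: S * W = -7 * (-7) = 49  ✔
C7: abs(7 - 4) = 3  ✔
C8: S = -7 is in {-3, -5, -7}  ✔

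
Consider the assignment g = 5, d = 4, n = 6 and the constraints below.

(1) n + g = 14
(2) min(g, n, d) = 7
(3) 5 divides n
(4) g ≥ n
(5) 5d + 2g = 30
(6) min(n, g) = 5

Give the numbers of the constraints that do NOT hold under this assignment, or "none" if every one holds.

(1) n + g = 6 + 5 = 11, not 14  ✗
(2) min(5, 6, 4) = 4, not 7  ✗
(3) 6 = 5×1 + 1, so 5 does not divide 6  ✗
(4) g = 5, n = 6; 5 < 6 (want ≥)  ✗
(5) 5d + 2g = 5(4) + 2(5) = 30  ✓
(6) min(6, 5) = 5  ✓

No — constraints 1, 2, 3, 4 are not satisfied.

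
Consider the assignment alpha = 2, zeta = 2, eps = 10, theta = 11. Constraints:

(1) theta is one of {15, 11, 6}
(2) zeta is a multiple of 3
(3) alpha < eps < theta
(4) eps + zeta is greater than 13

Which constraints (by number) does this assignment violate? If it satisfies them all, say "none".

(1) theta = 11 is in {15, 11, 6}  ✔
(2) 2 = 3*0 + 2, so 3 does not divide 2  ✘
(3) values 2 < 10 < 11  ✔
(4) eps + zeta = 10 + 2 = 12; 12 ≤ 13, bound 13 not met  ✘

No — constraints 2 and 4 are not satisfied.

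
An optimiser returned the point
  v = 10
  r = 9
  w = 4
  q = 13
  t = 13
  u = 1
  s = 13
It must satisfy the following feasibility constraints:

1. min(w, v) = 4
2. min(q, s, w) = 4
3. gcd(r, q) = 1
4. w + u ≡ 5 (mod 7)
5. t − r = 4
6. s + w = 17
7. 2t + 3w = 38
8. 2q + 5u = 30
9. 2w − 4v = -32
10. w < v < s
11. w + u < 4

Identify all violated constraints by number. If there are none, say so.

Constraints 8, 11 do not hold.

1. min(4, 10) = 4  yes
2. min(13, 13, 4) = 4  yes
3. gcd(9, 13) = 1  yes
4. w + u = 5; 5 mod 7 = 5  yes
5. t − r = 13 − 9 = 4  yes
6. s + w = 13 + 4 = 17  yes
7. 2t + 3w = 2(13) + 3(4) = 38  yes
8. 2q + 5u = 2(13) + 5(1) = 31, not 30  no
9. 2w − 4v = 2(4) − 4(10) = -32  yes
10. values 4 < 10 < 13  yes
11. w + u = 4 + 1 = 5; 5 ≥ 4, bound 4 not met  no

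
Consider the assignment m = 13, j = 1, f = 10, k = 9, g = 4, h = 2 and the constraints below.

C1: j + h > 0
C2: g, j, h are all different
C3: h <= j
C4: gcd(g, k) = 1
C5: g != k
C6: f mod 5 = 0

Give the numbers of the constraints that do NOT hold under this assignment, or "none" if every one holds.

C1: j + h = 1 + 2 = 3; 3 > 0 — holds.
C2: values 4, 1, 2 are pairwise distinct — holds.
C3: h = 2, j = 1; 2 > 1 (want ≤) — fails.
C4: gcd(4, 9) = 1 — holds.
C5: g = 4, k = 9; distinct — holds.
C6: 10 mod 5 = 0 — holds.

No — constraint 3 is not satisfied.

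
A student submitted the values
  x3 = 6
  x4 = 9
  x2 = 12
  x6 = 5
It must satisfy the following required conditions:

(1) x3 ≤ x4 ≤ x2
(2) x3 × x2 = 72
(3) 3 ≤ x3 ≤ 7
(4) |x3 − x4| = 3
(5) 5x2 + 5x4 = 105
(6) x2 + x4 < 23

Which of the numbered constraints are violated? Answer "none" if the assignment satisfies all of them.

All constraints are satisfied.

(1) values 6 ≤ 9 ≤ 12 — holds.
(2) x3 × x2 = 6 × 12 = 72 — holds.
(3) x3 = 6 lies in [3, 7] — holds.
(4) |6 − 9| = 3 — holds.
(5) 5x2 + 5x4 = 5(12) + 5(9) = 105 — holds.
(6) x2 + x4 = 12 + 9 = 21; 21 < 23 — holds.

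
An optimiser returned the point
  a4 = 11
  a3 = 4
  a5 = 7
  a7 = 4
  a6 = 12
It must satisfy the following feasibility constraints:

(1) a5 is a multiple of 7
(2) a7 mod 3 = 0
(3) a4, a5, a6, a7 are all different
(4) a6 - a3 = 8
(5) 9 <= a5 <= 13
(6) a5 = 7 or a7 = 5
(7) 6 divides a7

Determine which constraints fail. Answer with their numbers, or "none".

No — constraints 2, 5, 7 are not satisfied.

(1) 7 / 7 = 1, so 7 divides 7 — holds.
(2) 4 mod 3 = 1, not 0 — fails.
(3) values 11, 7, 12, 4 are pairwise distinct — holds.
(4) a6 - a3 = 12 - 4 = 8 — holds.
(5) a5 = 7 is outside [9, 13] — fails.
(6) a5 = 7 = 7 (first disjunct) — holds.
(7) 4 = 6*0 + 4, so 6 does not divide 4 — fails.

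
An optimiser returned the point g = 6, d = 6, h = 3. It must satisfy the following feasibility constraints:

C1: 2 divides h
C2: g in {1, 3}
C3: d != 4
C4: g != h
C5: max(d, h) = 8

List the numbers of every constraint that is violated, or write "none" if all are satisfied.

C1: 3 = 2*1 + 1, so 2 does not divide 3  false
C2: g = 6 is not in {1, 3}  false
C3: d = 6, and 6 ≠ 4  true
C4: g = 6, h = 3; distinct  true
C5: max(6, 3) = 6, not 8  false

Constraints 1, 2, 5 are violated.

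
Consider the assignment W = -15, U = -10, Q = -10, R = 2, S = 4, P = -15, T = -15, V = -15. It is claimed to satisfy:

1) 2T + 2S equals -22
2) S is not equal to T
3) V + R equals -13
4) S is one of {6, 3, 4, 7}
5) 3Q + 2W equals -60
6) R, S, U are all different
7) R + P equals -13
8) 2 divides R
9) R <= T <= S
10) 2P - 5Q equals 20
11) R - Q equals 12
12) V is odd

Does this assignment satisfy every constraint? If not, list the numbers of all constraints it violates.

Constraint 9 is violated.

1) 2T + 2S = 2(-15) + 2(4) = -22  yes
2) S = 4, T = -15; distinct  yes
3) V + R = -15 + 2 = -13  yes
4) S = 4 is in {6, 3, 4, 7}  yes
5) 3Q + 2W = 3(-10) + 2(-15) = -60  yes
6) values 2, 4, -10 are pairwise distinct  yes
7) R + P = 2 + (-15) = -13  yes
8) 2 / 2 = 1, so 2 divides 2  yes
9) values 2, -15, 4; R = 2 is not <= T = -15  no
10) 2P - 5Q = 2(-15) - 5(-10) = 20  yes
11) R - Q = 2 - (-10) = 12  yes
12) V = -15 is odd  yes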